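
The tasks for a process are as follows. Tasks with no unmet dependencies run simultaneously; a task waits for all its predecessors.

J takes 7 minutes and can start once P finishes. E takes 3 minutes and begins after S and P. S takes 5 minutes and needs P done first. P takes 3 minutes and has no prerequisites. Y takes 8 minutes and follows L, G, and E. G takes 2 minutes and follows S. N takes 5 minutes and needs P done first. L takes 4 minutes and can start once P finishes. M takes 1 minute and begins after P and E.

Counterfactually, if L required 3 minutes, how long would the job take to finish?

The binding path is P→S→E→Y = 3+5+3+8 = 19; finish at 19 minutes.
L has 4 minutes of float (longest path through it is 15).
No other chain overtakes it, so the finish is 19 minutes.

19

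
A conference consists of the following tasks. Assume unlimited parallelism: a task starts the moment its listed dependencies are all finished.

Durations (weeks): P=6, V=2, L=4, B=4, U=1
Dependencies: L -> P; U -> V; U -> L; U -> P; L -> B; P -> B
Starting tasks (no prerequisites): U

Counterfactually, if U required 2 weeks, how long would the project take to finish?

Actual critical path: U→L→P→B = 1+4+6+4 = 15 ⇒ 15 weeks.
Since U is critical, the +1 change carries straight to that chain (now 16 weeks).
The critical path is still U→L→P→B; finish is now 16 weeks.

16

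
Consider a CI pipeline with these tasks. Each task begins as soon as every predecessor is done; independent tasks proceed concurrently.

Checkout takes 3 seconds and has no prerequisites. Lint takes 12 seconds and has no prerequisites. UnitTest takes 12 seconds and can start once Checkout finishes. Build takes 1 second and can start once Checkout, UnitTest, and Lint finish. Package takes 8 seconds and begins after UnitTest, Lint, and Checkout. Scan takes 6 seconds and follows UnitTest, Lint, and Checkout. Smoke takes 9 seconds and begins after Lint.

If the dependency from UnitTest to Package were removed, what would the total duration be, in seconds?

Before: longest chain Checkout→UnitTest→Package = 3+12+8 = 23, finish 23.
Without UnitTest→Package, Package's earliest start moves from 15 to 12.
After: Checkout→UnitTest→Scan = 3+12+6 = 21 → 21 seconds.

21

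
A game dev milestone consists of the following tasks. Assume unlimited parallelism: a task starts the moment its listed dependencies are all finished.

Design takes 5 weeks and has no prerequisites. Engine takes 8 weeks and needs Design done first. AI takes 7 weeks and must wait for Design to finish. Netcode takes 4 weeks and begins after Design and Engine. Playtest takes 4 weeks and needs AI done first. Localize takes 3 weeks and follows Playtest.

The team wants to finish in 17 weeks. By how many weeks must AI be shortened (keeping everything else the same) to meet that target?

Current finish: 19 weeks; target: 17.
AI is on every critical path, so each week cut from AI cuts the finish by one (this holds down to a finish of 17).
Need 19 − 17 = 2 weeks off AI → AI becomes 5 weeks, finish becomes 17.

2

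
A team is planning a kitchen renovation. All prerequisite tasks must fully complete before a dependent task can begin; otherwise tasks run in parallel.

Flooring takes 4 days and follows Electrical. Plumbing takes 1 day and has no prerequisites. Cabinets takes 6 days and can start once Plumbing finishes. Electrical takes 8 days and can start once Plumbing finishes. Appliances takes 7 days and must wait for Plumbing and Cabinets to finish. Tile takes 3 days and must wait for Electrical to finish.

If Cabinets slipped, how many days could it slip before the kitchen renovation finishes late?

0

Critical path: Plumbing→Cabinets→Appliances = 1+6+7 = 14, so the finish is 14 days.
The longest chain containing Cabinets totals 14 days.
Float = 14 − 14 = 0.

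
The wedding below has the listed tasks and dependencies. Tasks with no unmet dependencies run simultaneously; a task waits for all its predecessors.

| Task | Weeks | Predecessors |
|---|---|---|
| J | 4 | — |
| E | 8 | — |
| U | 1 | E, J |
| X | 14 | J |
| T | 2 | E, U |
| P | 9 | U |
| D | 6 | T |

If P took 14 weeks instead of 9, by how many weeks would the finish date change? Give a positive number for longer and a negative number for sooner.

5

Baseline: E→U→P = 8+1+9 = 18 → 18 weeks.
P lies on that path, so at 14 weeks the path becomes 23 weeks.
No other chain overtakes it, so the finish is 23 weeks.
Change in finish: 23 − 18 = +5 weeks.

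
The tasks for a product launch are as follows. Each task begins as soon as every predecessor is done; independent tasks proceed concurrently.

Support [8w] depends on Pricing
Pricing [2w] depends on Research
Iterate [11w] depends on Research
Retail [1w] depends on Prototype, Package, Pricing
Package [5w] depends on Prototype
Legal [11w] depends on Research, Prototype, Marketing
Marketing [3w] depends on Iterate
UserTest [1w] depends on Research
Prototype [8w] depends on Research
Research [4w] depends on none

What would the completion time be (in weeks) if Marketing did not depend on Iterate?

With the dependency in place, Research→Iterate→Marketing→Legal = 4+11+3+11 = 29 sets the finish at 29 weeks.
Without Iterate→Marketing, Marketing's earliest start moves from 15 to 0.
New critical path: Research→Prototype→Legal = 4+8+11 = 23 ⇒ 23 weeks.

23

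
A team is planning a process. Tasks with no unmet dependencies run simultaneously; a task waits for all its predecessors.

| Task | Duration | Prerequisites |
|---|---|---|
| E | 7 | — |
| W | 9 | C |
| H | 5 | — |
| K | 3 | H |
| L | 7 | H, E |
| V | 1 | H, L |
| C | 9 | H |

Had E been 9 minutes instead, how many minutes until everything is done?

23

The binding path is H→C→W = 5+9+9 = 23; finish at 23 minutes.
E is off the critical path — its longest chain is 15 minutes, giving 8 of slack.
The critical path is still H→C→W; finish is now 23 minutes.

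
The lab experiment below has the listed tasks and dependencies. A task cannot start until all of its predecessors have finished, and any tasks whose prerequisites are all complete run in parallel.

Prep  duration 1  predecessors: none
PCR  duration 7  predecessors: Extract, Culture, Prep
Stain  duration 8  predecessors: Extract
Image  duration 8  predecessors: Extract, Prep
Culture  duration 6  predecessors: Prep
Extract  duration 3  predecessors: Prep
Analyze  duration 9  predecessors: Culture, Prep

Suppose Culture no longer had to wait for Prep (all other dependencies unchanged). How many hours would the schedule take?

15

Original critical path: Prep→Culture→Analyze = 1+6+9 = 16 ⇒ 16 hours.
Without Prep→Culture, Culture's earliest start moves from 1 to 0.
After: Culture→Analyze = 6+9 = 15 → 15 hours.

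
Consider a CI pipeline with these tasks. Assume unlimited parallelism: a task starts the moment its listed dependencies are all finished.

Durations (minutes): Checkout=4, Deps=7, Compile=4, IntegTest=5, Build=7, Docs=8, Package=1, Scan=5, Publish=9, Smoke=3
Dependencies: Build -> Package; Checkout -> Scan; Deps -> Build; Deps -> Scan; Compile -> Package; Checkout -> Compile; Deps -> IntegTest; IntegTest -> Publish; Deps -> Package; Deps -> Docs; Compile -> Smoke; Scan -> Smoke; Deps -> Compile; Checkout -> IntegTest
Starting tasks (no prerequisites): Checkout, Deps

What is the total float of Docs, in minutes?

6

Critical path: Deps→IntegTest→Publish = 7+5+9 = 21, so the finish is 21 minutes.
Longest path through Docs: 15 minutes (earliest finish 15, latest finish 21).
Float = 21 − 15 = 6.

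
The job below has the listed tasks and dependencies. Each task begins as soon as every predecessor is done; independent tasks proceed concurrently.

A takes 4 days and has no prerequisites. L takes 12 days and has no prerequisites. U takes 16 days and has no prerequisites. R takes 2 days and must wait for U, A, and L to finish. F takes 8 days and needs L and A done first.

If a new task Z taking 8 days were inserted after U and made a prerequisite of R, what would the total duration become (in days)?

Originally the schedule takes 20 days.
With Z inserted, R now waits for max(U, A, L, Z).
New critical path: U→Z→R = 16+8+2 = 26 ⇒ 26 days.

26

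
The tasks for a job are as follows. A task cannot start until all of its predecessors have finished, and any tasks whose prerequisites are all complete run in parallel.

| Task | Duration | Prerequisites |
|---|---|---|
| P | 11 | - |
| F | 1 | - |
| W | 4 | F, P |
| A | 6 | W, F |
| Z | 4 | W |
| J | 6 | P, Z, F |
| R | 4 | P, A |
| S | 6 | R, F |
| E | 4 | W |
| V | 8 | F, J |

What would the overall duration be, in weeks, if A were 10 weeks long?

35

As given, the longest chain is P→W→Z→J→V = 11+4+4+6+8 = 33, so the finish is 33 weeks.
A is off the critical path — its longest chain is 31 weeks, giving 2 of slack.
The binding chain switches to P→W→A→R→S = 11+4+10+4+6 = 35; finish 35 weeks.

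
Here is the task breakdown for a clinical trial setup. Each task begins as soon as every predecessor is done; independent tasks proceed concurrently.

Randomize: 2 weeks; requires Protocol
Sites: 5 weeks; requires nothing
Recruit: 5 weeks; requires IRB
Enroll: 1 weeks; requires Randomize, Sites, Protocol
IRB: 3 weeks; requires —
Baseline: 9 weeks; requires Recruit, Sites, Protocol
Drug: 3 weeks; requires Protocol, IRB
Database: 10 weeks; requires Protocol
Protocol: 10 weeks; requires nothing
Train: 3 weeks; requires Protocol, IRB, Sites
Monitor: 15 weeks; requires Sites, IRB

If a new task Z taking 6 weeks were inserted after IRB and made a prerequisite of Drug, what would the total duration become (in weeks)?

Originally the job takes 20 weeks.
With Z inserted, Drug now waits for max(Protocol, IRB, Z).
New critical path: Protocol→Database = 10+10 = 20 ⇒ 20 weeks.

20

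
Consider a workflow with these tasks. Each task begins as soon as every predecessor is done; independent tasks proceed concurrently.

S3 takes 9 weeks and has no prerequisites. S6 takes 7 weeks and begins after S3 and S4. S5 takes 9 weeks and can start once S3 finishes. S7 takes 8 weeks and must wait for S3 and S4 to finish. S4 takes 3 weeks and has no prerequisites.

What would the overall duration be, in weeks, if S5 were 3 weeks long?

Baseline: S3→S5 = 9+9 = 18 → 18 weeks.
Since S5 is critical, the -6 change carries straight to that chain (now 12 weeks).
Now S3→S7 = 9+8 = 17 is longest, so the finish becomes 17 weeks.

17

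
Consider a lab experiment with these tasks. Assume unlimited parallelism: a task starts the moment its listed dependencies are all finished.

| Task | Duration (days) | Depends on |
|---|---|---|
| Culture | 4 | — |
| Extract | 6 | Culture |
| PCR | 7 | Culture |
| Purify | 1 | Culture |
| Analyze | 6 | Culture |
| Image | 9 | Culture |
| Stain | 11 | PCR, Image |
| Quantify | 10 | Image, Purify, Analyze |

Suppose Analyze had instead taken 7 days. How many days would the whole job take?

24

Baseline: Culture→Image→Stain = 4+9+11 = 24 → 24 days.
Analyze is off the critical path — its longest chain is 20 days, giving 4 of slack.
That remains the longest chain; total 24 days.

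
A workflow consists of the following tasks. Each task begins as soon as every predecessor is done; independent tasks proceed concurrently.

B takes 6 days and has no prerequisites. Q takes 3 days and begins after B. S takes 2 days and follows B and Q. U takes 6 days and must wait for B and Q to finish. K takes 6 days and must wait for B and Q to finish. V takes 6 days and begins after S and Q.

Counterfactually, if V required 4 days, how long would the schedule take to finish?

15

Critical path before the change: B→Q→S→V = 6+3+2+6 = 17 giving 17 days.
V is on the critical path; changing it to 4 makes that path 15 days.
No other chain overtakes it, so the finish is 15 days.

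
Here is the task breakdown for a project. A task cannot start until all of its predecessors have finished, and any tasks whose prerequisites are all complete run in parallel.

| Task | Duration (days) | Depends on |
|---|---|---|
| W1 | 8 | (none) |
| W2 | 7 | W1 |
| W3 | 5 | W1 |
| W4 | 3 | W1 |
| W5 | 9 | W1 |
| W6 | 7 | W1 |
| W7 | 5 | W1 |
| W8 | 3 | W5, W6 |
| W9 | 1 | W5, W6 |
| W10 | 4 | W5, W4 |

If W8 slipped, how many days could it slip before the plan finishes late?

1

W1→W5→W10 = 8+9+4 = 21 sets the makespan at 21 days.
W8 finishes as early as 20 and must finish by 21.
Float = 21 − 20 = 1.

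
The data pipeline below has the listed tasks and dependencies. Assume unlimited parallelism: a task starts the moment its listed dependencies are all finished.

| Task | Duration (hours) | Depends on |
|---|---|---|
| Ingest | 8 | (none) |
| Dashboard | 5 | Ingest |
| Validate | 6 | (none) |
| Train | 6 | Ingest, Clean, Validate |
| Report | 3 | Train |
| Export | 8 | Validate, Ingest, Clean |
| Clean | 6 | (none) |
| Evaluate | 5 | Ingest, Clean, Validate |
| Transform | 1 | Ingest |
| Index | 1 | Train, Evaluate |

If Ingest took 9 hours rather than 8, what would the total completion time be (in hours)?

18

Baseline: Ingest→Train→Report = 8+6+3 = 17 → 17 hours.
Ingest is on the critical path; changing it to 9 makes that path 18 hours.
No other chain overtakes it, so the finish is 18 hours.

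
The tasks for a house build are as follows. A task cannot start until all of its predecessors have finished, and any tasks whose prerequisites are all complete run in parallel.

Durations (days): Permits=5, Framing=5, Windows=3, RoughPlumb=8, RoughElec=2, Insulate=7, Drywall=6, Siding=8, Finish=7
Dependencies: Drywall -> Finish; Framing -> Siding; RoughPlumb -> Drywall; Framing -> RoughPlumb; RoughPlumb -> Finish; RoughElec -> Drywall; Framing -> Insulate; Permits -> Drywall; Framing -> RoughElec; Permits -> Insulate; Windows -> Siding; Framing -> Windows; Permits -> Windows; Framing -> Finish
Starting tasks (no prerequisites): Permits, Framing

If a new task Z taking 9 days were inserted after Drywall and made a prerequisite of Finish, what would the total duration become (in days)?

35

Originally the job takes 26 days.
With Z inserted, Finish now waits for max(RoughPlumb, Framing, Drywall, Z).
New critical path: Framing→RoughPlumb→Drywall→Z→Finish = 5+8+6+9+7 = 35 ⇒ 35 days.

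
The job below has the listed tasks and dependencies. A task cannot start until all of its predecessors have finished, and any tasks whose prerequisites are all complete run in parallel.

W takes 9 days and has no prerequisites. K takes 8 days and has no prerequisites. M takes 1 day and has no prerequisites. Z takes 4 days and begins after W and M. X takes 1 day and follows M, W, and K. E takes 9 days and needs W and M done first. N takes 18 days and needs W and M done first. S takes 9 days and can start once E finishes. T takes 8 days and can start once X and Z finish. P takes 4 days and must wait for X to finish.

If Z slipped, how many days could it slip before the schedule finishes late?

6

The longest chain is W→E→S = 9+9+9 = 27; overall finish 27 days.
Z finishes as early as 13 and must finish by 19.
Slack of Z = 15 − 9 = 6 days.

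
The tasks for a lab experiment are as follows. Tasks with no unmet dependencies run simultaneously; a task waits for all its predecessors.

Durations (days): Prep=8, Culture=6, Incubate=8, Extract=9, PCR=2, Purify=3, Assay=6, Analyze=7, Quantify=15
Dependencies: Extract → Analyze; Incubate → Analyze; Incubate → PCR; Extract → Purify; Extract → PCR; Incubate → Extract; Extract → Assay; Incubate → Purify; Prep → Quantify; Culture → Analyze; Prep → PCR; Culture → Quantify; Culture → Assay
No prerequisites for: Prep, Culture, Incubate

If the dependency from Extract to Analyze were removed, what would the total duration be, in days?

23

With the dependency in place, Incubate→Extract→Analyze = 8+9+7 = 24 sets the finish at 24 days.
Without Extract→Analyze, Analyze's earliest start moves from 17 to 8.
The longest chain is now Prep→Quantify = 8+15 = 23, so the plan takes 23 days.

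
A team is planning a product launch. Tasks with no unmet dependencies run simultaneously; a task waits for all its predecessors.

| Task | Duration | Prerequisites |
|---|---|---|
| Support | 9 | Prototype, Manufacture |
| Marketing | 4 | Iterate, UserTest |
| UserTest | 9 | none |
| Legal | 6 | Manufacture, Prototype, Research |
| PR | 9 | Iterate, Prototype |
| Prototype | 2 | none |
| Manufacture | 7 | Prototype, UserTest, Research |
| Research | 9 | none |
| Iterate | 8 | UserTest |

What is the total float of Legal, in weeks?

4

UserTest→Iterate→PR = 9+8+9 = 26 sets the makespan at 26 weeks.
Longest path through Legal: 22 weeks (earliest finish 22, latest finish 26).
Float = 26 − 22 = 4.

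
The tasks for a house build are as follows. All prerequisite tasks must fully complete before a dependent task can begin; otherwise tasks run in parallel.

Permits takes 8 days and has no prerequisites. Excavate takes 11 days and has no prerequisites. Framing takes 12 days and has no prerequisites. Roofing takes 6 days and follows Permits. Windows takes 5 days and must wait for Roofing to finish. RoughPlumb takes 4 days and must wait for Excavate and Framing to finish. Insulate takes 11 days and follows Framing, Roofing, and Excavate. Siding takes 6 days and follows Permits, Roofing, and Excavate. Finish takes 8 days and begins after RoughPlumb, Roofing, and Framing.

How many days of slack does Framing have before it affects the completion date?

Permits→Roofing→Insulate = 8+6+11 = 25 sets the makespan at 25 days.
Longest path through Framing: 24 days (earliest finish 12, latest finish 13).
Slack of Framing = 1 − 0 = 1 day.

1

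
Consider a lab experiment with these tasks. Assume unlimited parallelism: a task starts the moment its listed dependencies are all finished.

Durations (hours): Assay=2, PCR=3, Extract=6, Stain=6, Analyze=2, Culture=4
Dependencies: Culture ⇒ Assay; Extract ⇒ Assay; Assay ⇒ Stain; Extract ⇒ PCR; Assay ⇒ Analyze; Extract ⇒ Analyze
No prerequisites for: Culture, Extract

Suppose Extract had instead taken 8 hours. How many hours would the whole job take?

16

Critical path before the change: Extract→Assay→Stain = 6+2+6 = 14 giving 14 hours.
Extract lies on that path, so at 8 hours the path becomes 16 hours.
That remains the longest chain; total 16 hours.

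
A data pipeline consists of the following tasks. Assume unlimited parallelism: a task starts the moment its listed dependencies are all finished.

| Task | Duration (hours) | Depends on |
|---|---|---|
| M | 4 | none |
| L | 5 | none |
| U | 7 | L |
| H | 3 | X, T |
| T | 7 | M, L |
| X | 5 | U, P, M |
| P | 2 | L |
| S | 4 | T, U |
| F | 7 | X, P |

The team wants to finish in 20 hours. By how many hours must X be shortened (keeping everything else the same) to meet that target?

4

Current finish: 24 hours; target: 20.
X is on every critical path, so each hour cut from X cuts the finish by one (this holds down to a finish of 20).
Need 24 − 20 = 4 hours off X → X becomes 1 hour, finish becomes 20.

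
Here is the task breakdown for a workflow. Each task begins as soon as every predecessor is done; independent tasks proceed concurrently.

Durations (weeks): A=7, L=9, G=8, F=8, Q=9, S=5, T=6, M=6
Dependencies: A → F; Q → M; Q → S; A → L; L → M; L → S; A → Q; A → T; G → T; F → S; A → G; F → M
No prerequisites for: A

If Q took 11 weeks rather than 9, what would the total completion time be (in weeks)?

24

Actual critical path: A→Q→M = 7+9+6 = 22 ⇒ 22 weeks.
Q lies on that path, so at 11 weeks the path becomes 24 weeks.
The critical path is still A→Q→M; finish is now 24 weeks.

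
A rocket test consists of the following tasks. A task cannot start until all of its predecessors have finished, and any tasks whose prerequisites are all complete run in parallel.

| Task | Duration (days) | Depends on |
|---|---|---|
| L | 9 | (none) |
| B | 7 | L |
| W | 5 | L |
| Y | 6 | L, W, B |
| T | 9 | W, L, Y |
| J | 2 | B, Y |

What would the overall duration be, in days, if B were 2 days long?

Actual critical path: L→B→Y→T = 9+7+6+9 = 31 ⇒ 31 days.
B lies on that path, so at 2 days the path becomes 26 days.
The binding chain switches to L→W→Y→T = 9+5+6+9 = 29; finish 29 days.

29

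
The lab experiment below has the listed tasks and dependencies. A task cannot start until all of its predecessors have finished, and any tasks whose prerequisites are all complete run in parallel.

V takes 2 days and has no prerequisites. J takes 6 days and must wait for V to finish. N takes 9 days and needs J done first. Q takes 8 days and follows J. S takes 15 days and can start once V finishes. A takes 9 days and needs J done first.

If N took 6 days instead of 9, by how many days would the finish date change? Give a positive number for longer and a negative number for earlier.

Actual critical path: V→J→N = 2+6+9 = 17 ⇒ 17 days.
N is on the critical path; changing it to 6 makes that path 14 days.
Now V→J→A = 2+6+9 = 17 is longest, so the finish becomes 17 days.
Change in finish: 17 − 17 = +0 days.

0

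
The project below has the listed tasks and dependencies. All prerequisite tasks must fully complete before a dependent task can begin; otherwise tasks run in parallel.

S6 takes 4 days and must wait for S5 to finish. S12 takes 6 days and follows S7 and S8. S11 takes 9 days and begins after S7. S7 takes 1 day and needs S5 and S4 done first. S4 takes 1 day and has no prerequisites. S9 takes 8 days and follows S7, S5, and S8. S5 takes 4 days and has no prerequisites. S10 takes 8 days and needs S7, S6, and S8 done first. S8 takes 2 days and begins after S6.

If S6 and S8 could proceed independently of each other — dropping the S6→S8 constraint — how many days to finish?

16

Before: longest chain S5→S6→S8→S9 = 4+4+2+8 = 18, finish 18.
Without S6→S8, S8's earliest start moves from 8 to 0.
The longest chain is now S5→S6→S10 = 4+4+8 = 16, so the project takes 16 days.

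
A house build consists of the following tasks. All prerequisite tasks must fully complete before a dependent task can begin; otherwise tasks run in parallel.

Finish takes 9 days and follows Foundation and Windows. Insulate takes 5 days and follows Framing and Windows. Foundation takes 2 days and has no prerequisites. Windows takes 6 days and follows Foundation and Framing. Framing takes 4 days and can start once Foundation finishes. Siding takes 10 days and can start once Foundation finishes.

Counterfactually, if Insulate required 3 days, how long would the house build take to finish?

21

As given, the longest chain is Foundation→Framing→Windows→Finish = 2+4+6+9 = 21, so the finish is 21 days.
Insulate has 4 days of float (longest path through it is 17).
No other chain overtakes it, so the finish is 21 days.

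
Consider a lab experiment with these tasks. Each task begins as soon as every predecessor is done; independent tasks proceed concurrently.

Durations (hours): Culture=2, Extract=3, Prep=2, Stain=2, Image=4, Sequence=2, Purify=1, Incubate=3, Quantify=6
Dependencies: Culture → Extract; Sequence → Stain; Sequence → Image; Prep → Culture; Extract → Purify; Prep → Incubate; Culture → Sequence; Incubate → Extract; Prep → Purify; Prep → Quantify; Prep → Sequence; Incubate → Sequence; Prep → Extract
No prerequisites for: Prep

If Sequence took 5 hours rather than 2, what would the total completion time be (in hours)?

14

Critical path before the change: Prep→Incubate→Sequence→Image = 2+3+2+4 = 11 giving 11 hours.
Sequence is on the critical path; changing it to 5 makes that path 14 hours.
That remains the longest chain; total 14 hours.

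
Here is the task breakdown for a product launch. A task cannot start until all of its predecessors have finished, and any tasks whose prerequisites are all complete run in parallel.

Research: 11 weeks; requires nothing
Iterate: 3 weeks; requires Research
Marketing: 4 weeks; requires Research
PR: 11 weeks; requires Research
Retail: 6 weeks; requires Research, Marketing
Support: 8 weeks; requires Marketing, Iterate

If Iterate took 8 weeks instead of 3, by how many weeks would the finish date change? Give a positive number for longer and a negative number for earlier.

Actual critical path: Research→Marketing→Support = 11+4+8 = 23 ⇒ 23 weeks.
Iterate is off the critical path — its longest chain is 22 weeks, giving 1 of slack.
Now Research→Iterate→Support = 11+8+8 = 27 is longest, so the finish becomes 27 weeks.
Change in finish: 27 − 23 = +4 weeks.

4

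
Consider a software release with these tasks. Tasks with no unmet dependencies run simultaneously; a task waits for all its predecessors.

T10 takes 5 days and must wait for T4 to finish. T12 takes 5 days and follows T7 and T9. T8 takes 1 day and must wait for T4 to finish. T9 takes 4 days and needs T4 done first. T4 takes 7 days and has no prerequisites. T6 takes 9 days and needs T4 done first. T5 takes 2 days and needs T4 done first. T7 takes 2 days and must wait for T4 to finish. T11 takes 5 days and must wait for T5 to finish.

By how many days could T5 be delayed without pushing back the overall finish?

Critical path: T4→T6 = 7+9 = 16, so the finish is 16 days.
T5 finishes as early as 9 and must finish by 11.
Float = 16 − 14 = 2.

2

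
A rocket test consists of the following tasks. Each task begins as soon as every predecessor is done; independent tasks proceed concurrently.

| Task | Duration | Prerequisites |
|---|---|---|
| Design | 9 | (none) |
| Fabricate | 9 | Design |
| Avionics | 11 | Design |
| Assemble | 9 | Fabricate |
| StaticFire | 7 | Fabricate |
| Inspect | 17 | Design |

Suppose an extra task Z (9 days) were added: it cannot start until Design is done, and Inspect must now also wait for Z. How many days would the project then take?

Originally the project takes 27 days.
With Z inserted, Inspect now waits for max(Design, Z).
New critical path: Design→Z→Inspect = 9+9+17 = 35 ⇒ 35 days.

35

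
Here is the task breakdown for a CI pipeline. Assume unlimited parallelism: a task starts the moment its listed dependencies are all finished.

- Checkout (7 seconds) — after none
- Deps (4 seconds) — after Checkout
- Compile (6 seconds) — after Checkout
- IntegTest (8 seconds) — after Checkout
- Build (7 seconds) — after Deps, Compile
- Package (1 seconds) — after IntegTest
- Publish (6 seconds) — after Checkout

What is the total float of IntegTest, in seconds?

4

The longest chain is Checkout→Compile→Build = 7+6+7 = 20; overall finish 20 seconds.
IntegTest finishes as early as 15 and must finish by 19.
Float = 20 − 16 = 4.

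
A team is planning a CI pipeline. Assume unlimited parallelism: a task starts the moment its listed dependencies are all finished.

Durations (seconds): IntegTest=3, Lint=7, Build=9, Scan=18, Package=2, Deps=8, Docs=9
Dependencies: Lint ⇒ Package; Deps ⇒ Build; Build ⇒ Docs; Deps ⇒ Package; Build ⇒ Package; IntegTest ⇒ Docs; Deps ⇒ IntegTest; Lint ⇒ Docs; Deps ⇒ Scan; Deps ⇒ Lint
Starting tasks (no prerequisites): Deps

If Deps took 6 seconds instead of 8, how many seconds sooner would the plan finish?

As given, the longest chain is Deps→Build→Docs = 8+9+9 = 26, so the finish is 26 seconds.
Deps is on the critical path; changing it to 6 makes that path 24 seconds.
That remains the longest chain; total 24 seconds.
Change in finish: 24 − 26 = -2 seconds.

2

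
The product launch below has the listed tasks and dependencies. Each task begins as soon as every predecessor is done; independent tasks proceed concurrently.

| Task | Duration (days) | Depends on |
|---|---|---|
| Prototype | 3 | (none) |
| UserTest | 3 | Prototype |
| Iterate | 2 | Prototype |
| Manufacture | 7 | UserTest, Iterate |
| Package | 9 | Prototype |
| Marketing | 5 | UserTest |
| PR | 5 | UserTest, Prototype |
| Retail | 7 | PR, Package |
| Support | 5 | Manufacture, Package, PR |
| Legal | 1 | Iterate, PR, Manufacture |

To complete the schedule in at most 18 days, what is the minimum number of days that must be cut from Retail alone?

Current finish: 19 days; target: 18.
Retail is on every critical path, so each day cut from Retail cuts the finish by one (this holds down to a finish of 18).
Need 19 − 18 = 1 day off Retail → Retail becomes 6 days, finish becomes 18.

1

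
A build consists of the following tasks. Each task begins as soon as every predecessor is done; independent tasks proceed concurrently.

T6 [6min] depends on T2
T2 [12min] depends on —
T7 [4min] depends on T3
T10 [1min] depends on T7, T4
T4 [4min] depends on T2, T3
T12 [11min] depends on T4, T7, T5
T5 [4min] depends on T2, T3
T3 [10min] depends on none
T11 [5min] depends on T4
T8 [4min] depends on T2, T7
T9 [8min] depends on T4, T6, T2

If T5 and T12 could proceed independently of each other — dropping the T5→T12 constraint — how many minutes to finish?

Original critical path: T2→T4→T12 = 12+4+11 = 27 ⇒ 27 minutes.
Dropping T5→T12 doesn't change T12's earliest start (16); another predecessor still binds.
After: T2→T4→T12 = 12+4+11 = 27 → 27 minutes.

27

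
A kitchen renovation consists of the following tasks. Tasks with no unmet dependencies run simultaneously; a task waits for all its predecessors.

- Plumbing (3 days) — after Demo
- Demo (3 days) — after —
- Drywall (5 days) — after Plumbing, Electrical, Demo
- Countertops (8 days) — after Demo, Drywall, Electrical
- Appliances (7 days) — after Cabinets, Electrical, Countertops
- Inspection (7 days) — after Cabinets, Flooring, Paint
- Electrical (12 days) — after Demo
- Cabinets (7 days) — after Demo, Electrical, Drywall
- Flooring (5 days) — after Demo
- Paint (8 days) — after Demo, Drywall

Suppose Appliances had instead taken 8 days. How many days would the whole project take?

36

The binding path is Demo→Electrical→Drywall→Countertops→Appliances = 3+12+5+8+7 = 35; finish at 35 days.
Appliances lies on that path, so at 8 days the path becomes 36 days.
The critical path is still Demo→Electrical→Drywall→Countertops→Appliances; finish is now 36 days.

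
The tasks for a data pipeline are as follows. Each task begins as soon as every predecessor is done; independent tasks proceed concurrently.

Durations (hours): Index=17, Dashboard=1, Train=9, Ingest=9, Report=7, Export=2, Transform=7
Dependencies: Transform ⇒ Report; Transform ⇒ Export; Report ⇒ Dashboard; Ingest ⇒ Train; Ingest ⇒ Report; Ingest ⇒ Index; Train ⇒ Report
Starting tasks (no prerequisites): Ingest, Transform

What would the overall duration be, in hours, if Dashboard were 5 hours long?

As given, the longest chain is Ingest→Train→Report→Dashboard = 9+9+7+1 = 26, so the finish is 26 hours.
Since Dashboard is critical, the +4 change carries straight to that chain (now 30 hours).
No other chain overtakes it, so the finish is 30 hours.

30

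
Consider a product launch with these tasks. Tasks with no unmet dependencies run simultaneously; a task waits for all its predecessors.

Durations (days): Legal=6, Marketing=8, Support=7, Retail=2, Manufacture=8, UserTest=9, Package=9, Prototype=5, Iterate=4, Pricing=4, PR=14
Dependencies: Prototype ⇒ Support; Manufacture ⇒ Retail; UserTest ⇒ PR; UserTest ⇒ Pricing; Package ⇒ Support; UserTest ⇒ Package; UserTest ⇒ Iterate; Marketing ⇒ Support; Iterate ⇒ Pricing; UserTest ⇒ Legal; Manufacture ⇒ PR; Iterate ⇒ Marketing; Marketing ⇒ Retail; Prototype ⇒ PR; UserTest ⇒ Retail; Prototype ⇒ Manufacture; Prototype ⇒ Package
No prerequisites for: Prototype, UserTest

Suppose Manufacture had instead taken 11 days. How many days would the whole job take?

30

The binding path is UserTest→Iterate→Marketing→Support = 9+4+8+7 = 28; finish at 28 days.
Manufacture has 1 day of float (longest path through it is 27).
New critical path: Prototype→Manufacture→PR = 5+11+14 = 30 ⇒ 30 days.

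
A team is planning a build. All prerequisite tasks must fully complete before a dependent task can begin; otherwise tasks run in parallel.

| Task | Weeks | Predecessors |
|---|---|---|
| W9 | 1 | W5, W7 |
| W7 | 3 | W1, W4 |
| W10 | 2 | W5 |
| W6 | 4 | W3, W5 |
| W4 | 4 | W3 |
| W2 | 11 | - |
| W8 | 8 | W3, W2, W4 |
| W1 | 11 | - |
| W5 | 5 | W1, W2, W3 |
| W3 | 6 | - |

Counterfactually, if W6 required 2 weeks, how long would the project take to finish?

As given, the longest chain is W1→W5→W6 = 11+5+4 = 20, so the finish is 20 weeks.
W6 lies on that path, so at 2 weeks the path becomes 18 weeks.
The binding chain switches to W2→W8 = 11+8 = 19; finish 19 weeks.

19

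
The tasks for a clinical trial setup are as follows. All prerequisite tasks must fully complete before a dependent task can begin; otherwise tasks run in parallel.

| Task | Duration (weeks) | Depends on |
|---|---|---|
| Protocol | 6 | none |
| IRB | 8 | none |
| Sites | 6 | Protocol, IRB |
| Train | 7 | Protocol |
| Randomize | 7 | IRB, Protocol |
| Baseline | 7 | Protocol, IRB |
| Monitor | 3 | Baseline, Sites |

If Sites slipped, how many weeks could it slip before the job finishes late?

Critical path: IRB→Baseline→Monitor = 8+7+3 = 18, so the finish is 18 weeks.
Sites finishes as early as 14 and must finish by 15.
Float = 18 − 17 = 1.

1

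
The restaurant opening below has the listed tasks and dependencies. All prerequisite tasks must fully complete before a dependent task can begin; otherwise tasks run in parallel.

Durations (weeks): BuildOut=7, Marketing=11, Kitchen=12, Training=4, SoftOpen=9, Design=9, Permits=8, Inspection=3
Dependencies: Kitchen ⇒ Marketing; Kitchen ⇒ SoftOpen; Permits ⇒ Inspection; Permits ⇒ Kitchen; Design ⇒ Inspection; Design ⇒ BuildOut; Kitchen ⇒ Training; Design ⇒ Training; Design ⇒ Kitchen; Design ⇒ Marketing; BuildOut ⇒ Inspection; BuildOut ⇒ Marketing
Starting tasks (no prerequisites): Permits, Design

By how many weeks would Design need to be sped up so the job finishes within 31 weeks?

Current finish: 32 weeks; target: 31.
Design is on every critical path, so each week cut from Design cuts the finish by one (this holds down to a finish of 31).
Need 32 − 31 = 1 week off Design → Design becomes 8 weeks, finish becomes 31.

1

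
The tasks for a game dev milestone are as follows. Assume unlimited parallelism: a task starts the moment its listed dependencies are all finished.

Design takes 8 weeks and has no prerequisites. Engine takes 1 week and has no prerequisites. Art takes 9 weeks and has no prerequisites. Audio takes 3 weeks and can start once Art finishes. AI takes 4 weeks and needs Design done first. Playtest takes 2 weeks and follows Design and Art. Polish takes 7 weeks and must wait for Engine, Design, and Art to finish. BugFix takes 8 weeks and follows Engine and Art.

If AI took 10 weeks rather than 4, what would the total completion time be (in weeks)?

18

As given, the longest chain is Art→BugFix = 9+8 = 17, so the finish is 17 weeks.
The longest path through AI is only 12 weeks, so AI has float 5.
Now Design→AI = 8+10 = 18 is longest, so the finish becomes 18 weeks.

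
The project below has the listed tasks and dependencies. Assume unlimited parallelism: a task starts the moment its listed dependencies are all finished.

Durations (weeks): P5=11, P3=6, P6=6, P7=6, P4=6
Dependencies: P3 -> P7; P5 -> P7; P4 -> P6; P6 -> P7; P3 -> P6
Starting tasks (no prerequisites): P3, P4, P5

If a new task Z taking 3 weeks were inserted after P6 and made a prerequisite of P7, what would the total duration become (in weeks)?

Originally the project takes 18 weeks.
With Z inserted, P7 now waits for max(P6, P3, P5, Z).
New critical path: P3→P6→Z→P7 = 6+6+3+6 = 21 ⇒ 21 weeks.

21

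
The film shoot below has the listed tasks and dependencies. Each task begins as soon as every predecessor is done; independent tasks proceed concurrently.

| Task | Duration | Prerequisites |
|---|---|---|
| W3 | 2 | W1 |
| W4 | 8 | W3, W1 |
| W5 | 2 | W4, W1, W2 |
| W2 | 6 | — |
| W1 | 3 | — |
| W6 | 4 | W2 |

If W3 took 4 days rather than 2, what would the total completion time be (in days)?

Baseline: W1→W3→W4→W5 = 3+2+8+2 = 15 → 15 days.
W3 lies on that path, so at 4 days the path becomes 17 days.
The critical path is still W1→W3→W4→W5; finish is now 17 days.

17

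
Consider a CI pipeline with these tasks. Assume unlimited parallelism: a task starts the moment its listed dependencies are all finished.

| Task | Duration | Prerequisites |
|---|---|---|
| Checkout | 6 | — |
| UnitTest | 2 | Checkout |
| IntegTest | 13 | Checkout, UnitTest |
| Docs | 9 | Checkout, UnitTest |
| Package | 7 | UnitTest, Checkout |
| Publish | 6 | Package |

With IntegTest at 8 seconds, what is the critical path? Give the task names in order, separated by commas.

Checkout, UnitTest, Package, Publish

Critical path before the change: Checkout→UnitTest→IntegTest = 6+2+13 = 21 giving 21 seconds.
Since IntegTest is critical, the -5 change carries straight to that chain (now 16 seconds).
Now Checkout→UnitTest→Package→Publish = 6+2+7+6 = 21 is longest, so the finish becomes 21 seconds.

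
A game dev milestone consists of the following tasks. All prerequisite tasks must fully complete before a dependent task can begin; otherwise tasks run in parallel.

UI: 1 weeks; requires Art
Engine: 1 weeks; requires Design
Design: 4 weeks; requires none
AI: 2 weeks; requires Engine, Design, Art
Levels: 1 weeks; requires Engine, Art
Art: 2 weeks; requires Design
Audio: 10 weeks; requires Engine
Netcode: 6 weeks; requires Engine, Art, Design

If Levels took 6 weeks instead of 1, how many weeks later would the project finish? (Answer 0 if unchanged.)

Baseline: Design→Engine→Audio = 4+1+10 = 15 → 15 weeks.
The longest path through Levels is only 7 weeks, so Levels has float 8.
That remains the longest chain; total 15 weeks.
Change in finish: 15 − 15 = +0 weeks.

0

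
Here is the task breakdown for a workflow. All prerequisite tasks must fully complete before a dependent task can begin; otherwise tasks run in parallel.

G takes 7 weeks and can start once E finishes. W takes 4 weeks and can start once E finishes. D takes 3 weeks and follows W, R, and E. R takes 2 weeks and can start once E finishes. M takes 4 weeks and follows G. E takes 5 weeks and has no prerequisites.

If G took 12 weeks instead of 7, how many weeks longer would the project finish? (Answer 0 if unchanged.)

5

Actual critical path: E→G→M = 5+7+4 = 16 ⇒ 16 weeks.
Since G is critical, the +5 change carries straight to that chain (now 21 weeks).
No other chain overtakes it, so the finish is 21 weeks.
Change in finish: 21 − 16 = +5 weeks.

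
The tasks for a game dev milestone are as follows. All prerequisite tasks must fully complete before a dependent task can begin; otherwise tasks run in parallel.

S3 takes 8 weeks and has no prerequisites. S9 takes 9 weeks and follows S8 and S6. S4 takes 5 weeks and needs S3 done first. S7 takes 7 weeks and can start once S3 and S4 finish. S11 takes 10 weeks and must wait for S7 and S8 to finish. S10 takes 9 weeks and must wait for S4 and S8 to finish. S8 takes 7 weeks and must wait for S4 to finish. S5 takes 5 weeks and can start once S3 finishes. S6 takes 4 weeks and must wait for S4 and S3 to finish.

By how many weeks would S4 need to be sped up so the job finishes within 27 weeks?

3

Current finish: 30 weeks; target: 27.
S4 is on every critical path, so each week cut from S4 cuts the finish by one (this holds down to a finish of 26).
Need 30 − 27 = 3 weeks off S4 → S4 becomes 2 weeks, finish becomes 27.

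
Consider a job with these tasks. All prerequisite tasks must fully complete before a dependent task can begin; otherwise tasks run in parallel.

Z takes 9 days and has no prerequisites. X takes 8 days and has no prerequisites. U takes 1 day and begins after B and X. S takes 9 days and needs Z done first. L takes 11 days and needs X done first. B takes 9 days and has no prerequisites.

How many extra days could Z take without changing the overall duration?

1

X→L = 8+11 = 19 sets the makespan at 19 days.
Z finishes as early as 9 and must finish by 10.
Slack of Z = 1 − 0 = 1 day.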